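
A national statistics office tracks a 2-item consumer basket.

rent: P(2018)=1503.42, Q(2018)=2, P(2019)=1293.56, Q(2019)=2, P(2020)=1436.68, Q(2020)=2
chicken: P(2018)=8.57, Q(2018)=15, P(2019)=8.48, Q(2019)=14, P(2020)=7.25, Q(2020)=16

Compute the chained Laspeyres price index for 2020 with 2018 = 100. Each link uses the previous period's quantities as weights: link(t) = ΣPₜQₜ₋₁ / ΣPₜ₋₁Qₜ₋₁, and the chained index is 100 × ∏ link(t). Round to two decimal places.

Link 2018→2019:
ΣP(2019)Q(2018) = 1293.56×2 + 8.48×15 = 2587.12 + 127.2 = 2714.32
ΣP(2018)Q(2018) = 1503.42×2 + 8.57×15 = 3006.84 + 128.55 = 3135.39
link = 2714.32/3135.39 = 0.865704
Link 2019→2020:
ΣP(2020)Q(2019) = 1436.68×2 + 7.25×14 = 2873.36 + 101.5 = 2974.86
ΣP(2019)Q(2019) = 1293.56×2 + 8.48×14 = 2587.12 + 118.72 = 2705.84
link = 2974.86/2705.84 = 1.099422
Chained index = 100 × 0.865704 × 1.099422 = 95.1774

95.18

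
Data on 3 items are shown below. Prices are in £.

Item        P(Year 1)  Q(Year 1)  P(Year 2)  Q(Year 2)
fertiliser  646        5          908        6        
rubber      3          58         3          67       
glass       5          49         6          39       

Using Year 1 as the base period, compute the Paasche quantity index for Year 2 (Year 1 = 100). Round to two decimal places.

117.47

Paasche quantity index uses current-period prices as weights.
ΣP(Year 2)·Q(Year 2) = 908×6 + 3×67 + 6×39 = 5448 + 201 + 234 = 5883
ΣP(Year 2)·Q(Year 1) = 908×5 + 3×58 + 6×49 = 4540 + 174 + 294 = 5008
Index = 5883 / 5008 × 100 = 117.4720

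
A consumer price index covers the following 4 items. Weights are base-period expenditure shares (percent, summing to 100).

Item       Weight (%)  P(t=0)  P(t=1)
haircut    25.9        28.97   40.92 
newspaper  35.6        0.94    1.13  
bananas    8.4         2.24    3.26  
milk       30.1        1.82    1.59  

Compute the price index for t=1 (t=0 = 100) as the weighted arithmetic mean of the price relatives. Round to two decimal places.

haircut: 25.9 × (40.92/28.97) = 25.9 × 1.412496 = 36.5836
newspaper: 35.6 × (1.13/0.94) = 35.6 × 1.202128 = 42.7957
bananas: 8.4 × (3.26/2.24) = 8.4 × 1.455357 = 12.2250
milk: 30.1 × (1.59/1.82) = 30.1 × 0.873626 = 26.2962
Index = Σ wᵢ·(p₁ᵢ/p₀ᵢ) = 36.5836 + 42.7957 + 12.2250 + 26.2962 = 117.9005

117.90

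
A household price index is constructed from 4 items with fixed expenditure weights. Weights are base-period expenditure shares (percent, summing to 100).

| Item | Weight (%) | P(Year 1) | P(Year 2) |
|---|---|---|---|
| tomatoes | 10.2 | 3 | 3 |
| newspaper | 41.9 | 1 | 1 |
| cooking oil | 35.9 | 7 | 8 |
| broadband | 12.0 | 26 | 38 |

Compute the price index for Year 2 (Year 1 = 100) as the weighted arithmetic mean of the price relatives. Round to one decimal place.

tomatoes: 10.2 × (3/3) = 10.2 × 1.000000 = 10.2000
newspaper: 41.9 × (1/1) = 41.9 × 1.000000 = 41.9000
cooking oil: 35.9 × (8/7) = 35.9 × 1.142857 = 41.0286
broadband: 12.0 × (38/26) = 12.0 × 1.461538 = 17.5385
Index = Σ wᵢ·(p₁ᵢ/p₀ᵢ) = 10.2000 + 41.9000 + 41.0286 + 17.5385 = 110.6670

110.7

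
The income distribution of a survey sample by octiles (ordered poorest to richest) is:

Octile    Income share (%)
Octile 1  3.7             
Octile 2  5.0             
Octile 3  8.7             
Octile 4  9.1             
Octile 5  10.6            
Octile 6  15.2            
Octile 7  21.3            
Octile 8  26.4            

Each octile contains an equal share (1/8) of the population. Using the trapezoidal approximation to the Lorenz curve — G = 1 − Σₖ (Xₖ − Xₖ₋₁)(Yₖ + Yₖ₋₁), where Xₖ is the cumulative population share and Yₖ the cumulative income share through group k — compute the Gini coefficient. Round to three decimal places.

Cumulative income shares Yₖ: 0.0370, 0.0870, 0.1740, 0.2650, 0.3710, 0.5230, 0.7360, 1.0000
Σ (Xₖ−Xₖ₋₁)(Yₖ+Yₖ₋₁) = (1/8)(0.0370+0.0000) + (1/8)(0.0870+0.0370) + (1/8)(0.1740+0.0870) + (1/8)(0.2650+0.1740) + (1/8)(0.3710+0.2650) + (1/8)(0.5230+0.3710) + (1/8)(0.7360+0.5230) + (1/8)(1.0000+0.7360)
  = 0.0046 + 0.0155 + 0.0326 + 0.0549 + 0.0795 + 0.1118 + 0.1574 + 0.2170 = 0.6733
G = 1 − 0.6733 = 0.3267

0.327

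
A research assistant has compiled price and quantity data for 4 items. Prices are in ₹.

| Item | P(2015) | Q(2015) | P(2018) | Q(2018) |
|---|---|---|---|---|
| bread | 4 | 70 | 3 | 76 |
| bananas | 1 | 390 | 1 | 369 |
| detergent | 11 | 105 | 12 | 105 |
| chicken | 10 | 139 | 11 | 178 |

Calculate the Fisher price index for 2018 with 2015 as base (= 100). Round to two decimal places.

105.57

Laspeyres component (base-period weights):
ΣP(2018)Q(2015) = 3×70 + 1×390 + 12×105 + 11×139 = 210 + 390 + 1260 + 1529 = 3389
ΣP(2015)Q(2015) = 4×70 + 1×390 + 11×105 + 10×139 = 280 + 390 + 1155 + 1390 = 3215
L = 3389 / 3215 × 100 = 105.4121
Paasche component (current-period weights):
ΣP(2018)Q(2018) = 3×76 + 1×369 + 12×105 + 11×178 = 228 + 369 + 1260 + 1958 = 3815
ΣP(2015)Q(2018) = 4×76 + 1×369 + 11×105 + 10×178 = 304 + 369 + 1155 + 1780 = 3608
P = 3815 / 3608 × 100 = 105.7373
Fisher = √(L × P) = √(105.4121 × 105.7373) = 105.5746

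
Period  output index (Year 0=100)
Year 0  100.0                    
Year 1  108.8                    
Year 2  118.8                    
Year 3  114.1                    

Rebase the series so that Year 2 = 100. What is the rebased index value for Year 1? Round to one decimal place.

Rebased(Year 1) = 108.8 / 118.8 × 100 = 91.5825

91.6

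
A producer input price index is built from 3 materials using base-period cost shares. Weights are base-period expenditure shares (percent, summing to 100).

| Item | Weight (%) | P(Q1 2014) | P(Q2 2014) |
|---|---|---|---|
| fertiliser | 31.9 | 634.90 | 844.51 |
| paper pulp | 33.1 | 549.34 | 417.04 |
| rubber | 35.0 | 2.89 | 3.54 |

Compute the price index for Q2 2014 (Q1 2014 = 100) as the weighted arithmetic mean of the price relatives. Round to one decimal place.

110.4

fertiliser: 31.9 × (844.51/634.90) = 31.9 × 1.330146 = 42.4317
paper pulp: 33.1 × (417.04/549.34) = 33.1 × 0.759166 = 25.1284
rubber: 35.0 × (3.54/2.89) = 35.0 × 1.224913 = 42.8720
Index = Σ wᵢ·(p₁ᵢ/p₀ᵢ) = 42.4317 + 25.1284 + 42.8720 = 110.4320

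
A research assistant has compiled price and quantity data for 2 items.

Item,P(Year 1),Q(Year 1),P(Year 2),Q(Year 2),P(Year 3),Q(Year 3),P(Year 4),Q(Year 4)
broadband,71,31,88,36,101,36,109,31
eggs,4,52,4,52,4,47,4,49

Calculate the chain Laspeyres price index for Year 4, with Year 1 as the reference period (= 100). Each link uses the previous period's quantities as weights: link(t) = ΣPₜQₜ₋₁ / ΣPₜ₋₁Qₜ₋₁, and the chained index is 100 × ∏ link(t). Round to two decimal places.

149.22

Link Year 1→Year 2:
ΣP(Year 2)Q(Year 1) = 88×31 + 4×52 = 2728 + 208 = 2936
ΣP(Year 1)Q(Year 1) = 71×31 + 4×52 = 2201 + 208 = 2409
link = 2936/2409 = 1.218763
Link Year 2→Year 3:
ΣP(Year 3)Q(Year 2) = 101×36 + 4×52 = 3636 + 208 = 3844
ΣP(Year 2)Q(Year 2) = 88×36 + 4×52 = 3168 + 208 = 3376
link = 3844/3376 = 1.138626
Link Year 3→Year 4:
ΣP(Year 4)Q(Year 3) = 109×36 + 4×47 = 3924 + 188 = 4112
ΣP(Year 3)Q(Year 3) = 101×36 + 4×47 = 3636 + 188 = 3824
link = 4112/3824 = 1.075314
Chained index = 100 × 1.218763 × 1.138626 × 1.075314 = 149.2229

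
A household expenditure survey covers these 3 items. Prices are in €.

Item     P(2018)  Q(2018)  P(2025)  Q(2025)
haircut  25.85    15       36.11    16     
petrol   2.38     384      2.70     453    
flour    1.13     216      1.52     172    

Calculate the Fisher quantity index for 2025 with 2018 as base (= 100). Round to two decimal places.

Laspeyres component (base-period weights):
ΣP(2018)Q(2025) = 25.85×16 + 2.38×453 + 1.13×172 = 413.6 + 1078.14 + 194.36 = 1686.1
ΣP(2018)Q(2018) = 25.85×15 + 2.38×384 + 1.13×216 = 387.75 + 913.92 + 244.08 = 1545.75
L = 1686.1 / 1545.75 × 100 = 109.0797
Paasche component (current-period weights):
ΣP(2025)Q(2025) = 36.11×16 + 2.70×453 + 1.52×172 = 577.76 + 1223.1 + 261.44 = 2062.3
ΣP(2025)Q(2018) = 36.11×15 + 2.70×384 + 1.52×216 = 541.65 + 1036.8 + 328.32 = 1906.77
P = 2062.3 / 1906.77 × 100 = 108.1567
Fisher = √(L × P) = √(109.0797 × 108.1567) = 108.6172

108.62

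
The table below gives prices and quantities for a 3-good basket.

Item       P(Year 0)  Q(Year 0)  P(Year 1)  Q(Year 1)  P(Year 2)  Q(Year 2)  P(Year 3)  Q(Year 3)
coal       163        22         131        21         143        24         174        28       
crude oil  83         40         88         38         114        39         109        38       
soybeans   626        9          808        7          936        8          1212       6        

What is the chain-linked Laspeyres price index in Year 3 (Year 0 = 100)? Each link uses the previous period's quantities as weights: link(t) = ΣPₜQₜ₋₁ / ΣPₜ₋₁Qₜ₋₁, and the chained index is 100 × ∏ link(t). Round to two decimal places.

151.99

Link Year 0→Year 1:
ΣP(Year 1)Q(Year 0) = 131×22 + 88×40 + 808×9 = 2882 + 3520 + 7272 = 13674
ΣP(Year 0)Q(Year 0) = 163×22 + 83×40 + 626×9 = 3586 + 3320 + 5634 = 12540
link = 13674/12540 = 1.090431
Link Year 1→Year 2:
ΣP(Year 2)Q(Year 1) = 143×21 + 114×38 + 936×7 = 3003 + 4332 + 6552 = 13887
ΣP(Year 1)Q(Year 1) = 131×21 + 88×38 + 808×7 = 2751 + 3344 + 5656 = 11751
link = 13887/11751 = 1.181772
Link Year 2→Year 3:
ΣP(Year 3)Q(Year 2) = 174×24 + 109×39 + 1212×8 = 4176 + 4251 + 9696 = 18123
ΣP(Year 2)Q(Year 2) = 143×24 + 114×39 + 936×8 = 3432 + 4446 + 7488 = 15366
link = 18123/15366 = 1.179422
Chained index = 100 × 1.090431 × 1.181772 × 1.179422 = 151.9851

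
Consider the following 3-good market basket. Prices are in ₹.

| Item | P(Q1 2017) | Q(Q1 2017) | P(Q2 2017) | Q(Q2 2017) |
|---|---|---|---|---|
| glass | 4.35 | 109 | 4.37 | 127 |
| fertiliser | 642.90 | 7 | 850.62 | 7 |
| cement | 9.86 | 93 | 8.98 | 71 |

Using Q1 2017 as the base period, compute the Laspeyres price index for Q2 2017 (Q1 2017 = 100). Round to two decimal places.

123.33

Laspeyres price index uses base-period quantities as weights.
ΣP(Q2 2017)·Q(Q1 2017) = 4.37×109 + 850.62×7 + 8.98×93 = 476.33 + 5954.34 + 835.14 = 7265.81
ΣP(Q1 2017)·Q(Q1 2017) = 4.35×109 + 642.90×7 + 9.86×93 = 474.15 + 4500.3 + 916.98 = 5891.43
Index = 7265.81 / 5891.43 × 100 = 123.3285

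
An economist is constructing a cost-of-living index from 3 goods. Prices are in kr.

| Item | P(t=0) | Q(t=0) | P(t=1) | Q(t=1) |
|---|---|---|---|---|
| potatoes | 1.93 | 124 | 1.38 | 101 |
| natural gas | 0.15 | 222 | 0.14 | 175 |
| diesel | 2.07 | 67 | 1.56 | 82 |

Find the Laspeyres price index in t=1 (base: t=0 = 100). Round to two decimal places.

Laspeyres price index uses base-period quantities as weights.
ΣP(t=1)·Q(t=0) = 1.38×124 + 0.14×222 + 1.56×67 = 171.12 + 31.08 + 104.52 = 306.72
ΣP(t=0)·Q(t=0) = 1.93×124 + 0.15×222 + 2.07×67 = 239.32 + 33.3 + 138.69 = 411.31
Index = 306.72 / 411.31 × 100 = 74.5715

74.57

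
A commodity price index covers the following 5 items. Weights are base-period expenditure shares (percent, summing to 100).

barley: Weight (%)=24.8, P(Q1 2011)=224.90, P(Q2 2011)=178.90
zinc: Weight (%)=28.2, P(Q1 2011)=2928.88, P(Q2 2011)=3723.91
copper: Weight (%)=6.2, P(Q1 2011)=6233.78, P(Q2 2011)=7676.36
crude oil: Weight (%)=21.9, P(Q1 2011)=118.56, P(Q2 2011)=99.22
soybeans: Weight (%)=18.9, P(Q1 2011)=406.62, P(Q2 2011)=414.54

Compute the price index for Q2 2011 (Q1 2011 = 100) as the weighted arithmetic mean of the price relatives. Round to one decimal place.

100.8

barley: 24.8 × (178.90/224.90) = 24.8 × 0.795465 = 19.7275
zinc: 28.2 × (3723.91/2928.88) = 28.2 × 1.271445 = 35.8548
copper: 6.2 × (7676.36/6233.78) = 6.2 × 1.231413 = 7.6348
crude oil: 21.9 × (99.22/118.56) = 21.9 × 0.836876 = 18.3276
soybeans: 18.9 × (414.54/406.62) = 18.9 × 1.019478 = 19.2681
Index = Σ wᵢ·(p₁ᵢ/p₀ᵢ) = 19.7275 + 35.8548 + 7.6348 + 18.3276 + 19.2681 = 100.8127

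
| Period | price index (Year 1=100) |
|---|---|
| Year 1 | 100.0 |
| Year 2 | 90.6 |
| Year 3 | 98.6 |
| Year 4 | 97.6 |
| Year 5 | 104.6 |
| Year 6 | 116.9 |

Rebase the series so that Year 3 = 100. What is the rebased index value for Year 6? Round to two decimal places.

Rebased(Year 6) = 116.9 / 98.6 × 100 = 118.5598

118.56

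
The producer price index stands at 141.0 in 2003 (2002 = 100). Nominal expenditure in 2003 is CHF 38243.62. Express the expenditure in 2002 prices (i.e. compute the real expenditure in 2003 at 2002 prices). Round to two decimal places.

Real = Nominal ÷ (Index/100) = 38243.62 ÷ (141.0/100)
     = 38243.62 ÷ 1.410 = 27123.1348

27123.13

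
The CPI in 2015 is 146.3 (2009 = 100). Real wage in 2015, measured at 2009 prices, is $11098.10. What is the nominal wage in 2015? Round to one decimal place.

16236.5

Nominal = Real × (Index/100) = 11098.10 × (146.3/100)
        = 11098.10 × 1.463 = 16236.5203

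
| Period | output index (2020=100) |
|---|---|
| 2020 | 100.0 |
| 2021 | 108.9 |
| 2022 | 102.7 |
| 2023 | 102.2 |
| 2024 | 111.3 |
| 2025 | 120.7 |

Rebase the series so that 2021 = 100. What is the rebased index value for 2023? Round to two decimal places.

93.85

Rebased(2023) = 102.2 / 108.9 × 100 = 93.8476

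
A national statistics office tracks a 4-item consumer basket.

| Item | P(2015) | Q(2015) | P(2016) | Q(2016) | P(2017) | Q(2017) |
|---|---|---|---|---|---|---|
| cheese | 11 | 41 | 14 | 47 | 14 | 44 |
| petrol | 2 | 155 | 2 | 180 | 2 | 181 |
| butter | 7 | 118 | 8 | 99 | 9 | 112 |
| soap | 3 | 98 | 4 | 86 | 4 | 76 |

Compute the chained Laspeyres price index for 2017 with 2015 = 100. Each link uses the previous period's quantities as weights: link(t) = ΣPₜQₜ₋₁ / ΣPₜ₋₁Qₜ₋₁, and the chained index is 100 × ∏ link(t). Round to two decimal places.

Link 2015→2016:
ΣP(2016)Q(2015) = 14×41 + 2×155 + 8×118 + 4×98 = 574 + 310 + 944 + 392 = 2220
ΣP(2015)Q(2015) = 11×41 + 2×155 + 7×118 + 3×98 = 451 + 310 + 826 + 294 = 1881
link = 2220/1881 = 1.180223
Link 2016→2017:
ΣP(2017)Q(2016) = 14×47 + 2×180 + 9×99 + 4×86 = 658 + 360 + 891 + 344 = 2253
ΣP(2016)Q(2016) = 14×47 + 2×180 + 8×99 + 4×86 = 658 + 360 + 792 + 344 = 2154
link = 2253/2154 = 1.045961
Chained index = 100 × 1.180223 × 1.045961 = 123.4468

123.45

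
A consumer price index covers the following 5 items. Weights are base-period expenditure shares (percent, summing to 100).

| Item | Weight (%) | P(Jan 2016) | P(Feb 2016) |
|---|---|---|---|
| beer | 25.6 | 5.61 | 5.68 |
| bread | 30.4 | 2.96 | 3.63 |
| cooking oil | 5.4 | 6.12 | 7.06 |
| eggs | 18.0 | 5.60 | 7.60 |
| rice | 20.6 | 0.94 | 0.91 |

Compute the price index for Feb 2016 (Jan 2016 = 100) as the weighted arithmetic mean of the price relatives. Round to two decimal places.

113.80

beer: 25.6 × (5.68/5.61) = 25.6 × 1.012478 = 25.9194
bread: 30.4 × (3.63/2.96) = 30.4 × 1.226351 = 37.2811
cooking oil: 5.4 × (7.06/6.12) = 5.4 × 1.153595 = 6.2294
eggs: 18.0 × (7.60/5.60) = 18.0 × 1.357143 = 24.4286
rice: 20.6 × (0.91/0.94) = 20.6 × 0.968085 = 19.9426
Index = Σ wᵢ·(p₁ᵢ/p₀ᵢ) = 25.9194 + 37.2811 + 6.2294 + 24.4286 + 19.9426 = 113.8010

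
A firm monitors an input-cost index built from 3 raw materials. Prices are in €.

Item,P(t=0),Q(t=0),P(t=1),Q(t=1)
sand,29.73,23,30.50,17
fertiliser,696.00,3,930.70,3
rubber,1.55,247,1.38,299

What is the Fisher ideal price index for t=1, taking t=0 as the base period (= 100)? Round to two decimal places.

Laspeyres component (base-period weights):
ΣP(t=1)Q(t=0) = 30.50×23 + 930.70×3 + 1.38×247 = 701.5 + 2792.1 + 340.86 = 3834.46
ΣP(t=0)Q(t=0) = 29.73×23 + 696.00×3 + 1.55×247 = 683.79 + 2088 + 382.85 = 3154.64
L = 3834.46 / 3154.64 × 100 = 121.5498
Paasche component (current-period weights):
ΣP(t=1)Q(t=1) = 30.50×17 + 930.70×3 + 1.38×299 = 518.5 + 2792.1 + 412.62 = 3723.22
ΣP(t=0)Q(t=1) = 29.73×17 + 696.00×3 + 1.55×299 = 505.41 + 2088 + 463.45 = 3056.86
P = 3723.22 / 3056.86 × 100 = 121.7988
Fisher = √(L × P) = √(121.5498 × 121.7988) = 121.6743

121.67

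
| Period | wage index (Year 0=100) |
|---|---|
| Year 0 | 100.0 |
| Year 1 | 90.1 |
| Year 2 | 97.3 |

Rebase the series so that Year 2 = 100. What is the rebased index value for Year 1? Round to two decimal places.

Rebased(Year 1) = 90.1 / 97.3 × 100 = 92.6002

92.60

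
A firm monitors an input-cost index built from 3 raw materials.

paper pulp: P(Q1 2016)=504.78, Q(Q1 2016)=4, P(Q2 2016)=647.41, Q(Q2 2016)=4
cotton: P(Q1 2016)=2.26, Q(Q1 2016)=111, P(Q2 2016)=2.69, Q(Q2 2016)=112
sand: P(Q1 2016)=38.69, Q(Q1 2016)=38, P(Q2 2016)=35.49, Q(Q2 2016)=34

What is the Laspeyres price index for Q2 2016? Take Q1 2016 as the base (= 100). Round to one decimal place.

113.3

Laspeyres price index uses base-period quantities as weights.
ΣP(Q2 2016)·Q(Q1 2016) = 647.41×4 + 2.69×111 + 35.49×38 = 2589.64 + 298.59 + 1348.62 = 4236.85
ΣP(Q1 2016)·Q(Q1 2016) = 504.78×4 + 2.26×111 + 38.69×38 = 2019.12 + 250.86 + 1470.22 = 3740.2
Index = 4236.85 / 3740.2 × 100 = 113.2787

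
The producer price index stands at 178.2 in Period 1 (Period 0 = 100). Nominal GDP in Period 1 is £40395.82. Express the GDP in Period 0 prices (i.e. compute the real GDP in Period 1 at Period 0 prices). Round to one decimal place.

22668.8

Real = Nominal ÷ (Index/100) = 40395.82 ÷ (178.2/100)
     = 40395.82 ÷ 1.782 = 22668.8103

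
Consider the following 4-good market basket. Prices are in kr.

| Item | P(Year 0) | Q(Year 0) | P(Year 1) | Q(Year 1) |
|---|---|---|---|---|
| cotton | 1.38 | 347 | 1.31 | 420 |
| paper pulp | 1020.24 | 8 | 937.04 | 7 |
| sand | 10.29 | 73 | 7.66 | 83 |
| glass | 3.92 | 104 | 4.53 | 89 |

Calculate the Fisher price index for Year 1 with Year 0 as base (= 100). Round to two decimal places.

91.48

Laspeyres component (base-period weights):
ΣP(Year 1)Q(Year 0) = 1.31×347 + 937.04×8 + 7.66×73 + 4.53×104 = 454.57 + 7496.32 + 559.18 + 471.12 = 8981.19
ΣP(Year 0)Q(Year 0) = 1.38×347 + 1020.24×8 + 10.29×73 + 3.92×104 = 478.86 + 8161.92 + 751.17 + 407.68 = 9799.63
L = 8981.19 / 9799.63 × 100 = 91.6483
Paasche component (current-period weights):
ΣP(Year 1)Q(Year 1) = 1.31×420 + 937.04×7 + 7.66×83 + 4.53×89 = 550.2 + 6559.28 + 635.78 + 403.17 = 8148.43
ΣP(Year 0)Q(Year 1) = 1.38×420 + 1020.24×7 + 10.29×83 + 3.92×89 = 579.6 + 7141.68 + 854.07 + 348.88 = 8924.23
P = 8148.43 / 8924.23 × 100 = 91.3068
Fisher = √(L × P) = √(91.6483 × 91.3068) = 91.4774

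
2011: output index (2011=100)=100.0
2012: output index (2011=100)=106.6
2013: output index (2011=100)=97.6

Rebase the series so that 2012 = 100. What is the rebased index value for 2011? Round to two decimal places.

93.81

Rebased(2011) = 100.0 / 106.6 × 100 = 93.8086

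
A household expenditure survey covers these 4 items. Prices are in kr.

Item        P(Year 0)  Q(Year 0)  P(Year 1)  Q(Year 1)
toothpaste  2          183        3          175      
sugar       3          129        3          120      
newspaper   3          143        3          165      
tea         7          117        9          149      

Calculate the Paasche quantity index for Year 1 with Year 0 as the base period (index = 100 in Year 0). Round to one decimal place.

Paasche quantity index uses current-period prices as weights.
ΣP(Year 1)·Q(Year 1) = 3×175 + 3×120 + 3×165 + 9×149 = 525 + 360 + 495 + 1341 = 2721
ΣP(Year 1)·Q(Year 0) = 3×183 + 3×129 + 3×143 + 9×117 = 549 + 387 + 429 + 1053 = 2418
Index = 2721 / 2418 × 100 = 112.5310

112.5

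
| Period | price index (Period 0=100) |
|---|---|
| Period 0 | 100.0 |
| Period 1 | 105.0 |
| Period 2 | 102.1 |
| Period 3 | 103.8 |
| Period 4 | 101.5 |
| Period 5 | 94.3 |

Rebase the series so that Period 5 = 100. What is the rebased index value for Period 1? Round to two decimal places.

Rebased(Period 1) = 105.0 / 94.3 × 100 = 111.3468

111.35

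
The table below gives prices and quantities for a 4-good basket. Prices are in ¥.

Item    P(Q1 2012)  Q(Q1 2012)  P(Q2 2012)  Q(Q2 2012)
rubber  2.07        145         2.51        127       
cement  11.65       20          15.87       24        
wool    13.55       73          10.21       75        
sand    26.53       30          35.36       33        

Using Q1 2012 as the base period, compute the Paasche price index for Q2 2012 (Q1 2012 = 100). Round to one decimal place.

Paasche price index uses current-period quantities as weights.
ΣP(Q2 2012)·Q(Q2 2012) = 2.51×127 + 15.87×24 + 10.21×75 + 35.36×33 = 318.77 + 380.88 + 765.75 + 1166.88 = 2632.28
ΣP(Q1 2012)·Q(Q2 2012) = 2.07×127 + 11.65×24 + 13.55×75 + 26.53×33 = 262.89 + 279.6 + 1016.25 + 875.49 = 2434.23
Index = 2632.28 / 2434.23 × 100 = 108.1360

108.1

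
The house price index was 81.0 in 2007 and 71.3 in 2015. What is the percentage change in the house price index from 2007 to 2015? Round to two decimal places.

Change = (71.3 − 81.0) / 81.0 × 100
       = -9.7 / 81.0 × 100 = -11.9753%

-11.98%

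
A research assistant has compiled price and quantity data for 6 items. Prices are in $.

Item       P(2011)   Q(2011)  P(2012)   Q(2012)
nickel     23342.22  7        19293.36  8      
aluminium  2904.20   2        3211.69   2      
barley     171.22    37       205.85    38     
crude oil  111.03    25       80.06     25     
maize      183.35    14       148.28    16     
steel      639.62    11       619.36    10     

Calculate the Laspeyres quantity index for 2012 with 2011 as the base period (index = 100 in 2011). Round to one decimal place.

112.4

Laspeyres quantity index uses base-period prices as weights.
ΣP(2011)·Q(2012) = 23342.22×8 + 2904.20×2 + 171.22×38 + 111.03×25 + 183.35×16 + 639.62×10 = 186737.76 + 5808.4 + 6506.36 + 2775.75 + 2933.6 + 6396.2 = 211158.07
ΣP(2011)·Q(2011) = 23342.22×7 + 2904.20×2 + 171.22×37 + 111.03×25 + 183.35×14 + 639.62×11 = 163395.54 + 5808.4 + 6335.14 + 2775.75 + 2566.9 + 7035.82 = 187917.55
Index = 211158.07 / 187917.55 × 100 = 112.3674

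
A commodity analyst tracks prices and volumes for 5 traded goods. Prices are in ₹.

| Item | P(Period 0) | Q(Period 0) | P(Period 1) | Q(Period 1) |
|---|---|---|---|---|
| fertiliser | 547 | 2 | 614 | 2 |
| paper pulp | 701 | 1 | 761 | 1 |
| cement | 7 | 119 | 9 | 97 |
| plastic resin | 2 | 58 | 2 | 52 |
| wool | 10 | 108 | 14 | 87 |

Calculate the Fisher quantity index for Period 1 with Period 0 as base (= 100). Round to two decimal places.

89.71

Laspeyres component (base-period weights):
ΣP(Period 0)Q(Period 1) = 547×2 + 701×1 + 7×97 + 2×52 + 10×87 = 1094 + 701 + 679 + 104 + 870 = 3448
ΣP(Period 0)Q(Period 0) = 547×2 + 701×1 + 7×119 + 2×58 + 10×108 = 1094 + 701 + 833 + 116 + 1080 = 3824
L = 3448 / 3824 × 100 = 90.1674
Paasche component (current-period weights):
ΣP(Period 1)Q(Period 1) = 614×2 + 761×1 + 9×97 + 2×52 + 14×87 = 1228 + 761 + 873 + 104 + 1218 = 4184
ΣP(Period 1)Q(Period 0) = 614×2 + 761×1 + 9×119 + 2×58 + 14×108 = 1228 + 761 + 1071 + 116 + 1512 = 4688
P = 4184 / 4688 × 100 = 89.2491
Fisher = √(L × P) = √(90.1674 × 89.2491) = 89.7071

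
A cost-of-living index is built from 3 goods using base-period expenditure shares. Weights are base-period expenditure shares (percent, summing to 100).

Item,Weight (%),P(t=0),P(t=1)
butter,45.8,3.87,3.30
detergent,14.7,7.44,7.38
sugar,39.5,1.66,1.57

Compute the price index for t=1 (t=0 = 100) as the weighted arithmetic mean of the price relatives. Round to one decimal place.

91.0

butter: 45.8 × (3.30/3.87) = 45.8 × 0.852713 = 39.0543
detergent: 14.7 × (7.38/7.44) = 14.7 × 0.991935 = 14.5815
sugar: 39.5 × (1.57/1.66) = 39.5 × 0.945783 = 37.3584
Index = Σ wᵢ·(p₁ᵢ/p₀ᵢ) = 39.0543 + 14.5815 + 37.3584 = 90.9941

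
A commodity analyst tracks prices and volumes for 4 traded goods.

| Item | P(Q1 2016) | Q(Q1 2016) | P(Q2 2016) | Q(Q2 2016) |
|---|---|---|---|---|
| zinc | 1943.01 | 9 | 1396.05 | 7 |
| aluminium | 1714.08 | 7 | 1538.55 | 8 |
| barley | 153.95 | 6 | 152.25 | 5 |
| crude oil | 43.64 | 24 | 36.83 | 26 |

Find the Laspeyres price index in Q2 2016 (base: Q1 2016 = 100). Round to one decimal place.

79.9

Laspeyres price index uses base-period quantities as weights.
ΣP(Q2 2016)·Q(Q1 2016) = 1396.05×9 + 1538.55×7 + 152.25×6 + 36.83×24 = 12564.45 + 10769.85 + 913.5 + 883.92 = 25131.72
ΣP(Q1 2016)·Q(Q1 2016) = 1943.01×9 + 1714.08×7 + 153.95×6 + 43.64×24 = 17487.09 + 11998.56 + 923.7 + 1047.36 = 31456.71
Index = 25131.72 / 31456.71 × 100 = 79.8930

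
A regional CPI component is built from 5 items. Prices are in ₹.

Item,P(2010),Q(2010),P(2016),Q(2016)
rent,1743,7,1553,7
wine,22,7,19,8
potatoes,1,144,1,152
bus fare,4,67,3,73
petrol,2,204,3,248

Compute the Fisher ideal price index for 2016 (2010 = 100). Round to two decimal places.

Laspeyres component (base-period weights):
ΣP(2016)Q(2010) = 1553×7 + 19×7 + 1×144 + 3×67 + 3×204 = 10871 + 133 + 144 + 201 + 612 = 11961
ΣP(2010)Q(2010) = 1743×7 + 22×7 + 1×144 + 4×67 + 2×204 = 12201 + 154 + 144 + 268 + 408 = 13175
L = 11961 / 13175 × 100 = 90.7856
Paasche component (current-period weights):
ΣP(2016)Q(2016) = 1553×7 + 19×8 + 1×152 + 3×73 + 3×248 = 10871 + 152 + 152 + 219 + 744 = 12138
ΣP(2010)Q(2016) = 1743×7 + 22×8 + 1×152 + 4×73 + 2×248 = 12201 + 176 + 152 + 292 + 496 = 13317
P = 12138 / 13317 × 100 = 91.1467
Fisher = √(L × P) = √(90.7856 × 91.1467) = 90.9659

90.97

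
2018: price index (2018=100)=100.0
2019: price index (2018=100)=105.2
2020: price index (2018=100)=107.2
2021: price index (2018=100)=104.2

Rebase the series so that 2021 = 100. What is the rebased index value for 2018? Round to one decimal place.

96.0

Rebased(2018) = 100.0 / 104.2 × 100 = 95.9693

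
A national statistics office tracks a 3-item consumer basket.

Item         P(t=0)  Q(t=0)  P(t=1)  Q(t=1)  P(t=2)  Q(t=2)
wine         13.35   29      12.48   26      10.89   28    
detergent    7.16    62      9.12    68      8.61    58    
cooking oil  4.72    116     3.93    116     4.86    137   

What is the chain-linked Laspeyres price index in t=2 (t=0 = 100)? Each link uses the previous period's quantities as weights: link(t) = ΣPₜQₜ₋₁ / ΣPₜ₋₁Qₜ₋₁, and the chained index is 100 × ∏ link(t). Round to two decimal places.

102.62

Link t=0→t=1:
ΣP(t=1)Q(t=0) = 12.48×29 + 9.12×62 + 3.93×116 = 361.92 + 565.44 + 455.88 = 1383.24
ΣP(t=0)Q(t=0) = 13.35×29 + 7.16×62 + 4.72×116 = 387.15 + 443.92 + 547.52 = 1378.59
link = 1383.24/1378.59 = 1.003373
Link t=1→t=2:
ΣP(t=2)Q(t=1) = 10.89×26 + 8.61×68 + 4.86×116 = 283.14 + 585.48 + 563.76 = 1432.38
ΣP(t=1)Q(t=1) = 12.48×26 + 9.12×68 + 3.93×116 = 324.48 + 620.16 + 455.88 = 1400.52
link = 1432.38/1400.52 = 1.022749
Chained index = 100 × 1.003373 × 1.022749 = 102.6198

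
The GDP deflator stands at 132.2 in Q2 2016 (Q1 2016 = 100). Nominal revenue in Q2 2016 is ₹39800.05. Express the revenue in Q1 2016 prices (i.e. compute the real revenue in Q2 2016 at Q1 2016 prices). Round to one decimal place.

30105.9

Real = Nominal ÷ (Index/100) = 39800.05 ÷ (132.2/100)
     = 39800.05 ÷ 1.322 = 30105.9380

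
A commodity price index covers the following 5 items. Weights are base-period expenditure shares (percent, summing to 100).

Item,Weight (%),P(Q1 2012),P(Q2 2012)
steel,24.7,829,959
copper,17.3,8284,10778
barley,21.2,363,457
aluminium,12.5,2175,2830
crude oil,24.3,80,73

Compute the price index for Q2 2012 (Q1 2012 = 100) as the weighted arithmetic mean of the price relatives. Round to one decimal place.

steel: 24.7 × (959/829) = 24.7 × 1.156815 = 28.5733
copper: 17.3 × (10778/8284) = 17.3 × 1.301062 = 22.5084
barley: 21.2 × (457/363) = 21.2 × 1.258953 = 26.6898
aluminium: 12.5 × (2830/2175) = 12.5 × 1.301149 = 16.2644
crude oil: 24.3 × (73/80) = 24.3 × 0.912500 = 22.1738
Index = Σ wᵢ·(p₁ᵢ/p₀ᵢ) = 28.5733 + 22.5084 + 26.6898 + 16.2644 + 22.1738 = 116.2096

116.2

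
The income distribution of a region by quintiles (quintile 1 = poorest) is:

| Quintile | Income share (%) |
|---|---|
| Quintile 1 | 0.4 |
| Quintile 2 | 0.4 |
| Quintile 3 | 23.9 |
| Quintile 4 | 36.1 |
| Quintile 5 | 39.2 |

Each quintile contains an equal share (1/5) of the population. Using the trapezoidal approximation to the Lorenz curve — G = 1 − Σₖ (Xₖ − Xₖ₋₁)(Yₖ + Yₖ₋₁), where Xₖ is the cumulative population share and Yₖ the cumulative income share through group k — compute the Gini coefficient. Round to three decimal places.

Cumulative income shares Yₖ: 0.0040, 0.0080, 0.2470, 0.6080, 1.0000
Σ (Xₖ−Xₖ₋₁)(Yₖ+Yₖ₋₁) = (1/5)(0.0040+0.0000) + (1/5)(0.0080+0.0040) + (1/5)(0.2470+0.0080) + (1/5)(0.6080+0.2470) + (1/5)(1.0000+0.6080)
  = 0.0008 + 0.0024 + 0.0510 + 0.1710 + 0.3216 = 0.5468
G = 1 − 0.5468 = 0.4532

0.453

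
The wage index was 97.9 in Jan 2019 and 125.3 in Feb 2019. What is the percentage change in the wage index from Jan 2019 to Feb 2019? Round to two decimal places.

27.99%

Change = (125.3 − 97.9) / 97.9 × 100
       = 27.4 / 97.9 × 100 = 27.9877%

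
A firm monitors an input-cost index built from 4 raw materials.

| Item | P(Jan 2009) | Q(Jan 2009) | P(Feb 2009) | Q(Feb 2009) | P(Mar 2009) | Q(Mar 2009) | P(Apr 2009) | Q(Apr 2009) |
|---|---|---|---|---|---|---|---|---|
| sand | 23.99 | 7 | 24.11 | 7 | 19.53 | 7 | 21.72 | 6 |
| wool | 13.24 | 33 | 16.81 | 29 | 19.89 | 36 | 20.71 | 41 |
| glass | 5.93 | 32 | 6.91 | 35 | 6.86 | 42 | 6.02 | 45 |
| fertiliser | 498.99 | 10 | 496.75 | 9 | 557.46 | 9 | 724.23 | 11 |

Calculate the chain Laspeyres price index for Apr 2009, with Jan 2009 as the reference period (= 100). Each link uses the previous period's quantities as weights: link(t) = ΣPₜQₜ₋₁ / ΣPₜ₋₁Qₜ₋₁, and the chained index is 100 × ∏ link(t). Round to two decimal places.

Link Jan 2009→Feb 2009:
ΣP(Feb 2009)Q(Jan 2009) = 24.11×7 + 16.81×33 + 6.91×32 + 496.75×10 = 168.77 + 554.73 + 221.12 + 4967.5 = 5912.12
ΣP(Jan 2009)Q(Jan 2009) = 23.99×7 + 13.24×33 + 5.93×32 + 498.99×10 = 167.93 + 436.92 + 189.76 + 4989.9 = 5784.51
link = 5912.12/5784.51 = 1.022061
Link Feb 2009→Mar 2009:
ΣP(Mar 2009)Q(Feb 2009) = 19.53×7 + 19.89×29 + 6.86×35 + 557.46×9 = 136.71 + 576.81 + 240.1 + 5017.14 = 5970.76
ΣP(Feb 2009)Q(Feb 2009) = 24.11×7 + 16.81×29 + 6.91×35 + 496.75×9 = 168.77 + 487.49 + 241.85 + 4470.75 = 5368.86
link = 5970.76/5368.86 = 1.112109
Link Mar 2009→Apr 2009:
ΣP(Apr 2009)Q(Mar 2009) = 21.72×7 + 20.71×36 + 6.02×42 + 724.23×9 = 152.04 + 745.56 + 252.84 + 6518.07 = 7668.51
ΣP(Mar 2009)Q(Mar 2009) = 19.53×7 + 19.89×36 + 6.86×42 + 557.46×9 = 136.71 + 716.04 + 288.12 + 5017.14 = 6158.01
link = 7668.51/6158.01 = 1.245290
Chained index = 100 × 1.022061 × 1.112109 × 1.245290 = 141.5451

141.55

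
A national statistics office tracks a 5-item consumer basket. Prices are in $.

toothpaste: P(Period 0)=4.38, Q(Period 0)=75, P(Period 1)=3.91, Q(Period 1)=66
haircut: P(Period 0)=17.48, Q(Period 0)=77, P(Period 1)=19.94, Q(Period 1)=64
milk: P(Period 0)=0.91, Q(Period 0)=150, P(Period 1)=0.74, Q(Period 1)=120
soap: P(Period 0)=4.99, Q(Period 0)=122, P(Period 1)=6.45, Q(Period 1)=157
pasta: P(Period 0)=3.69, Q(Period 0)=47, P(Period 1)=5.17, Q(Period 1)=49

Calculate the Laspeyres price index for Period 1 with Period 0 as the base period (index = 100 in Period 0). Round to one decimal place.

114.5

Laspeyres price index uses base-period quantities as weights.
ΣP(Period 1)·Q(Period 0) = 3.91×75 + 19.94×77 + 0.74×150 + 6.45×122 + 5.17×47 = 293.25 + 1535.38 + 111 + 786.9 + 242.99 = 2969.52
ΣP(Period 0)·Q(Period 0) = 4.38×75 + 17.48×77 + 0.91×150 + 4.99×122 + 3.69×47 = 328.5 + 1345.96 + 136.5 + 608.78 + 173.43 = 2593.17
Index = 2969.52 / 2593.17 × 100 = 114.5131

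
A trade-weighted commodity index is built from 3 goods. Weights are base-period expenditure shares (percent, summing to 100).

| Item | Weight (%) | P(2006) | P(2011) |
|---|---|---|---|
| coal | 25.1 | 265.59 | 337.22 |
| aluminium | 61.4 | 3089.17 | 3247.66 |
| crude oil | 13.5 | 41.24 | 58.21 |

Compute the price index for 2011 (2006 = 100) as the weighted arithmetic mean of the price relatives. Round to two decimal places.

115.47

coal: 25.1 × (337.22/265.59) = 25.1 × 1.269701 = 31.8695
aluminium: 61.4 × (3247.66/3089.17) = 61.4 × 1.051305 = 64.5501
crude oil: 13.5 × (58.21/41.24) = 13.5 × 1.411494 = 19.0552
Index = Σ wᵢ·(p₁ᵢ/p₀ᵢ) = 31.8695 + 64.5501 + 19.0552 = 115.4748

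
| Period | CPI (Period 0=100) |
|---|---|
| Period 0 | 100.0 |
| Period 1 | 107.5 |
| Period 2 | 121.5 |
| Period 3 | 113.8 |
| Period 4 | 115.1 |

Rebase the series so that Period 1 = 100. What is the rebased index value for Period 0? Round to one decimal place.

93.0

Rebased(Period 0) = 100.0 / 107.5 × 100 = 93.0233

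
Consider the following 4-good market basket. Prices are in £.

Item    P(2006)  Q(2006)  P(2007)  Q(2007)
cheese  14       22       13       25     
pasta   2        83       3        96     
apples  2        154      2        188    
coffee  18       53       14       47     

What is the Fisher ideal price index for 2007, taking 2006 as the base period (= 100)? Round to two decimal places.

Laspeyres component (base-period weights):
ΣP(2007)Q(2006) = 13×22 + 3×83 + 2×154 + 14×53 = 286 + 249 + 308 + 742 = 1585
ΣP(2006)Q(2006) = 14×22 + 2×83 + 2×154 + 18×53 = 308 + 166 + 308 + 954 = 1736
L = 1585 / 1736 × 100 = 91.3018
Paasche component (current-period weights):
ΣP(2007)Q(2007) = 13×25 + 3×96 + 2×188 + 14×47 = 325 + 288 + 376 + 658 = 1647
ΣP(2006)Q(2007) = 14×25 + 2×96 + 2×188 + 18×47 = 350 + 192 + 376 + 846 = 1764
P = 1647 / 1764 × 100 = 93.3673
Fisher = √(L × P) = √(91.3018 × 93.3673) = 92.3288

92.33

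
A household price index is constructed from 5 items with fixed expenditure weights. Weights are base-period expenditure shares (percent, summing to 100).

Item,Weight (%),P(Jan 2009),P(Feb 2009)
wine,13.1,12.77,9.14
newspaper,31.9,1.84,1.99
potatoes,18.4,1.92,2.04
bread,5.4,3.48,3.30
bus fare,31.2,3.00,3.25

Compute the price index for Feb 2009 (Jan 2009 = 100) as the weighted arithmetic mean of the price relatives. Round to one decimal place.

102.3

wine: 13.1 × (9.14/12.77) = 13.1 × 0.715740 = 9.3762
newspaper: 31.9 × (1.99/1.84) = 31.9 × 1.081522 = 34.5005
potatoes: 18.4 × (2.04/1.92) = 18.4 × 1.062500 = 19.5500
bread: 5.4 × (3.30/3.48) = 5.4 × 0.948276 = 5.1207
bus fare: 31.2 × (3.25/3.00) = 31.2 × 1.083333 = 33.8000
Index = Σ wᵢ·(p₁ᵢ/p₀ᵢ) = 9.3762 + 34.5005 + 19.5500 + 5.1207 + 33.8000 = 102.3474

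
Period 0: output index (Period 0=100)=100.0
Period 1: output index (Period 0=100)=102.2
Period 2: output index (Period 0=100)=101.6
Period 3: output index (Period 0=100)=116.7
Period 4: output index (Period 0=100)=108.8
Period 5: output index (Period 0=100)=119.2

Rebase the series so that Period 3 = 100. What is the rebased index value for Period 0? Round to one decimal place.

Rebased(Period 0) = 100.0 / 116.7 × 100 = 85.6898

85.7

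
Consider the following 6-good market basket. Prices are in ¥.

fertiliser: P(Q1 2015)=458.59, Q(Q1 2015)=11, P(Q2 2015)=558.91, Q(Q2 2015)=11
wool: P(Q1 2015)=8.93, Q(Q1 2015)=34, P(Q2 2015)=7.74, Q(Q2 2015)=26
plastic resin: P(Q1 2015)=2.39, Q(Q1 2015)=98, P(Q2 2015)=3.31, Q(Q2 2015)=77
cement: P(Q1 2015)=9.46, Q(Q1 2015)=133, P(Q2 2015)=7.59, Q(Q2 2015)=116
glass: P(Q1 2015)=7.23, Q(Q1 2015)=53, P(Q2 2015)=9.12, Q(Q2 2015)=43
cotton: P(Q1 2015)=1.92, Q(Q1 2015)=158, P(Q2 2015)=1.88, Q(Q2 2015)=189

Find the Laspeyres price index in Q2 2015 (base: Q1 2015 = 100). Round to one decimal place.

113.3

Laspeyres price index uses base-period quantities as weights.
ΣP(Q2 2015)·Q(Q1 2015) = 558.91×11 + 7.74×34 + 3.31×98 + 7.59×133 + 9.12×53 + 1.88×158 = 6148.01 + 263.16 + 324.38 + 1009.47 + 483.36 + 297.04 = 8525.42
ΣP(Q1 2015)·Q(Q1 2015) = 458.59×11 + 8.93×34 + 2.39×98 + 9.46×133 + 7.23×53 + 1.92×158 = 5044.49 + 303.62 + 234.22 + 1258.18 + 383.19 + 303.36 = 7527.06
Index = 8525.42 / 7527.06 × 100 = 113.2636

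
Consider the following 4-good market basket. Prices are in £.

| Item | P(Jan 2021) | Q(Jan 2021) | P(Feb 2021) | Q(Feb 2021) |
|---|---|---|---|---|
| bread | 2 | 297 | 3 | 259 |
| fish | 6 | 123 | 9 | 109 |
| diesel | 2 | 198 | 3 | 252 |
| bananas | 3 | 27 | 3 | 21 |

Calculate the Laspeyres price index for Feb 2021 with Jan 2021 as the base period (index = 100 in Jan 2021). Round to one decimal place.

147.8

Laspeyres price index uses base-period quantities as weights.
ΣP(Feb 2021)·Q(Jan 2021) = 3×297 + 9×123 + 3×198 + 3×27 = 891 + 1107 + 594 + 81 = 2673
ΣP(Jan 2021)·Q(Jan 2021) = 2×297 + 6×123 + 2×198 + 3×27 = 594 + 738 + 396 + 81 = 1809
Index = 2673 / 1809 × 100 = 147.7612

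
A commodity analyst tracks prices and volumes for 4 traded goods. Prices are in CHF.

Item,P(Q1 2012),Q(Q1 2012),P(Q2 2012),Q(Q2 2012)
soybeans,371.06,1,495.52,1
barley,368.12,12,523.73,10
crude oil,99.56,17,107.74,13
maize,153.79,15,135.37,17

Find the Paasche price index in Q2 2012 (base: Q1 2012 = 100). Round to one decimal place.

Paasche price index uses current-period quantities as weights.
ΣP(Q2 2012)·Q(Q2 2012) = 495.52×1 + 523.73×10 + 107.74×13 + 135.37×17 = 495.52 + 5237.3 + 1400.62 + 2301.29 = 9434.73
ΣP(Q1 2012)·Q(Q2 2012) = 371.06×1 + 368.12×10 + 99.56×13 + 153.79×17 = 371.06 + 3681.2 + 1294.28 + 2614.43 = 7960.97
Index = 9434.73 / 7960.97 × 100 = 118.5123

118.5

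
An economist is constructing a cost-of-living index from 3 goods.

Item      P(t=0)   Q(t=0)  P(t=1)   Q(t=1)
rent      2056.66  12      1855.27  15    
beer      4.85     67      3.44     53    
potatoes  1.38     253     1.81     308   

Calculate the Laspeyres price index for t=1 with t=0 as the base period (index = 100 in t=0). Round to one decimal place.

90.5

Laspeyres price index uses base-period quantities as weights.
ΣP(t=1)·Q(t=0) = 1855.27×12 + 3.44×67 + 1.81×253 = 22263.24 + 230.48 + 457.93 = 22951.65
ΣP(t=0)·Q(t=0) = 2056.66×12 + 4.85×67 + 1.38×253 = 24679.92 + 324.95 + 349.14 = 25354.01
Index = 22951.65 / 25354.01 × 100 = 90.5247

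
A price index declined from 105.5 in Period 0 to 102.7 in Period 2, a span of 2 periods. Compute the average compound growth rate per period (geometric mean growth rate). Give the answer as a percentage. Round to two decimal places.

-1.34%

Growth factor = (102.7/105.5)^(1/2) = (0.973460)^(1/2) = 0.986641
Growth rate = 0.986641 − 1 = -0.013359 = -1.3359%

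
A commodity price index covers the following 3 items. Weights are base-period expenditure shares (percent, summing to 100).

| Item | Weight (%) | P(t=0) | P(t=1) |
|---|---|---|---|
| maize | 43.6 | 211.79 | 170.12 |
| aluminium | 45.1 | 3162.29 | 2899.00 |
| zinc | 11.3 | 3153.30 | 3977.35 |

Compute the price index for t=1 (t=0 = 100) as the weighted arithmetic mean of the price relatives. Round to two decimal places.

maize: 43.6 × (170.12/211.79) = 43.6 × 0.803249 = 35.0216
aluminium: 45.1 × (2899.00/3162.29) = 45.1 × 0.916741 = 41.3450
zinc: 11.3 × (3977.35/3153.30) = 11.3 × 1.261329 = 14.2530
Index = Σ wᵢ·(p₁ᵢ/p₀ᵢ) = 35.0216 + 41.3450 + 14.2530 = 90.6197

90.62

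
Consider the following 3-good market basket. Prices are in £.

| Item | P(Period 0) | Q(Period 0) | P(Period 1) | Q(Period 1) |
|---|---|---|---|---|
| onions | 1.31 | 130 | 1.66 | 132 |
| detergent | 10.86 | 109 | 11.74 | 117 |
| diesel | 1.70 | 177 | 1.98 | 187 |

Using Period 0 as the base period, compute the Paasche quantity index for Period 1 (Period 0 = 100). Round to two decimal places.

Paasche quantity index uses current-period prices as weights.
ΣP(Period 1)·Q(Period 1) = 1.66×132 + 11.74×117 + 1.98×187 = 219.12 + 1373.58 + 370.26 = 1962.96
ΣP(Period 1)·Q(Period 0) = 1.66×130 + 11.74×109 + 1.98×177 = 215.8 + 1279.66 + 350.46 = 1845.92
Index = 1962.96 / 1845.92 × 100 = 106.3405

106.34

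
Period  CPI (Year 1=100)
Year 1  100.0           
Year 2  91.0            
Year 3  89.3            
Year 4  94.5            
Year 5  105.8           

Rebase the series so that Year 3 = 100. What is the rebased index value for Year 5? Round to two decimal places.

118.48

Rebased(Year 5) = 105.8 / 89.3 × 100 = 118.4770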